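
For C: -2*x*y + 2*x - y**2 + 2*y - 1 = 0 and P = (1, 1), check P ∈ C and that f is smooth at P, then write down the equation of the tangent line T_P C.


Tangent line at P: 2 - 2*y = 0.

Step 1: f(1, 1) = 0, so P lies on C.
Step 2: partial derivatives
  f_x(x, y) = 2 - 2*y, f_y(x, y) = -2*x - 2*y + 2.
  f_x(P) = 0, f_y(P) = -2 (gradient nonzero, so P is smooth).
Step 3: tangent line at P: 0·(x − 1) + -2·(y − 1) = 0.
Expanding: 2 - 2*y = 0.


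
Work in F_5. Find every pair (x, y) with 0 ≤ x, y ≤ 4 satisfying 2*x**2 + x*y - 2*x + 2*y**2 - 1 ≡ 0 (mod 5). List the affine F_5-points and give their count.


Affine F_5-points: {(1, 3), (1, 4), (2, 2), (3, 2), (3, 4)}; count = 5.

For each of the 25 pairs (x, y) ∈ F_5², evaluate f(x, y) mod 5. Record the zeros.
  x = 0: [0↦4, 1↦1, 2↦2, 3↦2, 4↦1]  zeros at y ∈ ∅
  x = 1: [0↦4, 1↦2, 2↦4, 3↦0, 4↦0]  zeros at y ∈ {3, 4}
  x = 2: [0↦3, 1↦2, 2↦0, 3↦2, 4↦3]  zeros at y ∈ {2}
  x = 3: [0↦1, 1↦1, 2↦0, 3↦3, 4↦0]  zeros at y ∈ {2, 4}
  x = 4: [0↦3, 1↦4, 2↦4, 3↦3, 4↦1]  zeros at y ∈ ∅
Collecting zeros: affine points = {(1, 3), (1, 4), (2, 2), (3, 2), (3, 4)}.
Total count |C(F_5)_aff| = 5.


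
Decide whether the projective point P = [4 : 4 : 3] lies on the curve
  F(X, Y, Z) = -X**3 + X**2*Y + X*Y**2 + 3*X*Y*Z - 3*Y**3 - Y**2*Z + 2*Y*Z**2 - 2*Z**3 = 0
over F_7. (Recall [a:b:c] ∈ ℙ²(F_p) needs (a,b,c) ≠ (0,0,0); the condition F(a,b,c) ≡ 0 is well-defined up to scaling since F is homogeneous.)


F(4,4,3) ≡ 0 (mod 7); P is on the curve.

Evaluate F(4, 4, 3) term-by-term (mod 7).
  -X**3 ↦ -1·64·1·1 = -64
  X**2*Y ↦ 1·16·4·1 = 64
  X*Y**2 ↦ 1·4·16·1 = 64
  3*X*Y*Z ↦ 3·4·4·3 = 144
  -3*Y**3 ↦ -3·1·64·1 = -192
  -Y**2*Z ↦ -1·1·16·3 = -48
  2*Y*Z**2 ↦ 2·1·4·9 = 72
  -2*Z**3 ↦ -2·1·1·27 = -54
Sum: F(4, 4, 3) = (-64) + (64) + (64) + (144) + (-192) + (-48) + (72) + (-54) = -14.
Reducing mod 7: -14 ≡ 0 (mod 7).
Since F(a, b, c) ≡ 0 (mod 7), P lies on the curve.


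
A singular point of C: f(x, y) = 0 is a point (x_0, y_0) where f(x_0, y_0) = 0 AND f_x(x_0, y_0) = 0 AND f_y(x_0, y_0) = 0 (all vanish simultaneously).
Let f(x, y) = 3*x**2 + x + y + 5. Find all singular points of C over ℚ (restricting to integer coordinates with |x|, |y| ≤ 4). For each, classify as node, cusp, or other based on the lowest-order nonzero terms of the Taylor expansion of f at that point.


No singular points in the scanned grid; C is smooth there.

Compute partial derivatives:
  f_x = 6*x + 1.
  f_y = 1.
f_y = 1 is a nonzero constant, so f_y never vanishes: no point (x, y) can satisfy f = f_x = f_y = 0. In particular no (x, y) ∈ {−4, ..., 4}² is singular; the curve is smooth.


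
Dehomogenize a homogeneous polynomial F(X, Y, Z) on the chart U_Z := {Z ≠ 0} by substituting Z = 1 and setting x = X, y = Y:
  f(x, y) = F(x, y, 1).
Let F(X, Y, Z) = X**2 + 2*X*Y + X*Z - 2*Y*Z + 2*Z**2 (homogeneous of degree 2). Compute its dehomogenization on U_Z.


f(x, y) = x**2 + 2*x*y + x - 2*y + 2

On U_Z we set Z = 1. Each monomial c·X^i·Y^j·Z^k in F becomes c·x^i·y^j·1^k = c·x^i·y^j.
Substituting Z = 1: F(X, Y, 1) = x**2 + 2*x*y + x - 2*y + 2.
Note: deg(f) ≤ deg(F) = 2; strict inequality happens when F is divisible by Z (lost terms).


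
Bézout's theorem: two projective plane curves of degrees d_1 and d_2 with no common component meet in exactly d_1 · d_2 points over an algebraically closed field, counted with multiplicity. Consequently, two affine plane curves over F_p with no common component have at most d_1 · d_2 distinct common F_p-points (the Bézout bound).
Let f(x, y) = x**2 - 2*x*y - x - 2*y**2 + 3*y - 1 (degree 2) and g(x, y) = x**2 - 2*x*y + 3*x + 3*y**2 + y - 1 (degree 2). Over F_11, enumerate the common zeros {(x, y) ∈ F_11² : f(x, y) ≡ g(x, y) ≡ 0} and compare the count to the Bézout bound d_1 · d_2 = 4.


Common zeros: {(1, 8), (2, 6), (4, 3), (7, 2)}; count = 4; Bézout bound = 4.

deg(f) = 2, deg(g) = 2, so Bézout bound = 4.
Scan x ∈ F_11. For each x, list the y ∈ F_11 with f(x, y) ≡ 0 and those with g(x, y) ≡ 0 (mod 11); the common zeros in that column are the intersection.
  x = 0: f ≡ 0 at y ∈ {1, 6}; g ≡ 0 at y ∈ ∅; common: ∅.
  x = 1: f ≡ 0 at y ∈ {8, 9}; g ≡ 0 at y ∈ {7, 8}; common: {8}.
  x = 2: f ≡ 0 at y ∈ {6, 10}; g ≡ 0 at y ∈ {6}; common: {6}.
  x = 3: f ≡ 0 at y ∈ {1, 3}; g ≡ 0 at y ∈ ∅; common: ∅.
  x = 4: f ≡ 0 at y ∈ {0, 3}; g ≡ 0 at y ∈ {3}; common: {3}.
  x = 5: f ≡ 0 at y ∈ {5, 8}; g ≡ 0 at y ∈ {1, 2}; common: ∅.
  x = 6: f ≡ 0 at y ∈ {5, 7}; g ≡ 0 at y ∈ ∅; common: ∅.
  x = 7: f ≡ 0 at y ∈ {2, 9}; g ≡ 0 at y ∈ {2, 6}; common: {2}.
  x = 8: f ≡ 0 at y ∈ {0, 10}; g ≡ 0 at y ∈ ∅; common: ∅.
  x = 9: f ≡ 0 at y ∈ {2, 7}; g ≡ 0 at y ∈ ∅; common: ∅.
  x = 10: f ≡ 0 at y ∈ {4}; g ≡ 0 at y ∈ {3, 7}; common: ∅.
Collecting: common zeros = {(1, 8), (2, 6), (4, 3), (7, 2)}, so the count is 4.
Comparison with the Bézout bound: 4 ≤ 4 = deg(f)·deg(g), as expected for curves with no common component (the bound is attained).


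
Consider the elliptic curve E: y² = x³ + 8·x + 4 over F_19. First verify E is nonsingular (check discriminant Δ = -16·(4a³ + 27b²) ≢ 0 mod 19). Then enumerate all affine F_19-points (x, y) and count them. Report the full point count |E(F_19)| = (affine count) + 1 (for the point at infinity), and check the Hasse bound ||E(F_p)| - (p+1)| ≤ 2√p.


Affine points = {(0, 2), (0, 17), (2, 3), (2, 16), (3, 6), (3, 13), (4, 9), (4, 10), (5, 6), (5, 13), (7, 2), (7, 17), (9, 8), (9, 11), (10, 1), (10, 18), (11, 6), (11, 13), (12, 2), (12, 17), (13, 5), (13, 14)}; affine count = 22; |E(F_19)| = 23.

Discriminant check: Δ ∝ 4a³ + 27b² = 4·8³ + 27·4² = 4·512 + 27·16 ≡ 10 (mod 19). Nonzero ⇒ E is nonsingular.
For each x ∈ F_19, compute rhs = x³ + 8·x + 4 mod 19, then count y ∈ F_19 with y² ≡ rhs.
  x = 0: rhs = 4, matching y values: 2, 17 (2 points).
  x = 1: rhs = 13, matching y values: none (0 points).
  x = 2: rhs = 9, matching y values: 3, 16 (2 points).
  x = 3: rhs = 17, matching y values: 6, 13 (2 points).
  x = 4: rhs = 5, matching y values: 9, 10 (2 points).
  x = 5: rhs = 17, matching y values: 6, 13 (2 points).
  x = 6: rhs = 2, matching y values: none (0 points).
  x = 7: rhs = 4, matching y values: 2, 17 (2 points).
  x = 8: rhs = 10, matching y values: none (0 points).
  x = 9: rhs = 7, matching y values: 8, 11 (2 points).
  x = 10: rhs = 1, matching y values: 1, 18 (2 points).
  x = 11: rhs = 17, matching y values: 6, 13 (2 points).
  x = 12: rhs = 4, matching y values: 2, 17 (2 points).
  x = 13: rhs = 6, matching y values: 5, 14 (2 points).
  x = 14: rhs = 10, matching y values: none (0 points).
  x = 15: rhs = 3, matching y values: none (0 points).
  x = 16: rhs = 10, matching y values: none (0 points).
  x = 17: rhs = 18, matching y values: none (0 points).
  x = 18: rhs = 14, matching y values: none (0 points).
Total affine count: 22.
Full point count |E(F_19)| = 22 + 1 = 23.
Hasse bound: |23 − (19+1)| = |3| = 3 ≤ 2√19 ≈ 8.7178 ✓.


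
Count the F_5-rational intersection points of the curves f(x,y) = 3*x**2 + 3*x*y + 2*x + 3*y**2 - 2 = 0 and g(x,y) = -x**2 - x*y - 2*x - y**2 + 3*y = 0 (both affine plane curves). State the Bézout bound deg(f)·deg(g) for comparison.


Common zeros: {(0, 3), (4, 2)}; count = 2; Bézout bound = 4.

deg(f) = 2, deg(g) = 2, so Bézout bound = 4.
Scan x ∈ F_5. For each x, list the y ∈ F_5 with f(x, y) ≡ 0 and those with g(x, y) ≡ 0 (mod 5); the common zeros in that column are the intersection.
  x = 0: f ≡ 0 at y ∈ {2, 3}; g ≡ 0 at y ∈ {0, 3}; common: {3}.
  x = 1: f ≡ 0 at y ∈ ∅; g ≡ 0 at y ∈ ∅; common: ∅.
  x = 2: f ≡ 0 at y ∈ ∅; g ≡ 0 at y ∈ {2, 4}; common: ∅.
  x = 3: f ≡ 0 at y ∈ {3, 4}; g ≡ 0 at y ∈ {0}; common: ∅.
  x = 4: f ≡ 0 at y ∈ {2, 4}; g ≡ 0 at y ∈ {2}; common: {2}.
Collecting: common zeros = {(0, 3), (4, 2)}, so the count is 2.
Comparison with the Bézout bound: 2 ≤ 4 = deg(f)·deg(g), as expected for curves with no common component (the affine F_5-count falls short of the bound because intersections may lie at infinity, over extension fields, or carry multiplicity).


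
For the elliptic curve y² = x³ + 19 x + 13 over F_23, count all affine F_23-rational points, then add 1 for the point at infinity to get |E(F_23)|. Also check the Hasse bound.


Affine points = {(0, 6), (0, 17), (2, 6), (2, 17), (5, 7), (5, 16), (7, 11), (7, 12), (9, 4), (9, 19), (11, 9), (11, 14), (15, 4), (15, 19), (18, 0), (21, 6), (21, 17), (22, 4), (22, 19)}; affine count = 19; |E(F_23)| = 20.

Discriminant check: Δ ∝ 4a³ + 27b² = 4·19³ + 27·13² = 4·6859 + 27·169 ≡ 6 (mod 23). Nonzero ⇒ E is nonsingular.
For each x ∈ F_23, compute rhs = x³ + 19·x + 13 mod 23, then count y ∈ F_23 with y² ≡ rhs.
  x = 0: rhs = 13, matching y values: 6, 17 (2 points).
  x = 1: rhs = 10, matching y values: none (0 points).
  x = 2: rhs = 13, matching y values: 6, 17 (2 points).
  x = 3: rhs = 5, matching y values: none (0 points).
  x = 4: rhs = 15, matching y values: none (0 points).
  x = 5: rhs = 3, matching y values: 7, 16 (2 points).
  x = 6: rhs = 21, matching y values: none (0 points).
  x = 7: rhs = 6, matching y values: 11, 12 (2 points).
  x = 8: rhs = 10, matching y values: none (0 points).
  x = 9: rhs = 16, matching y values: 4, 19 (2 points).
  x = 10: rhs = 7, matching y values: none (0 points).
  x = 11: rhs = 12, matching y values: 9, 14 (2 points).
  x = 12: rhs = 14, matching y values: none (0 points).
  x = 13: rhs = 19, matching y values: none (0 points).
  x = 14: rhs = 10, matching y values: none (0 points).
  x = 15: rhs = 16, matching y values: 4, 19 (2 points).
  x = 16: rhs = 20, matching y values: none (0 points).
  x = 17: rhs = 5, matching y values: none (0 points).
  x = 18: rhs = 0, matching y values: 0 (1 points).
  x = 19: rhs = 11, matching y values: none (0 points).
  x = 20: rhs = 21, matching y values: none (0 points).
  x = 21: rhs = 13, matching y values: 6, 17 (2 points).
  x = 22: rhs = 16, matching y values: 4, 19 (2 points).
Total affine count: 19.
Full point count |E(F_23)| = 19 + 1 = 20.
Hasse bound: |20 − (23+1)| = |-4| = 4 ≤ 2√23 ≈ 9.5917 ✓.


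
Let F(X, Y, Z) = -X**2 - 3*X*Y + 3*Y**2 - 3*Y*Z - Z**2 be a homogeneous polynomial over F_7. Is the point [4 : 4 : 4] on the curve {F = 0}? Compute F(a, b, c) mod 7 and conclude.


F(4,4,4) ≡ 4 (mod 7); P is NOT on the curve.

Evaluate F(4, 4, 4) term-by-term (mod 7).
  -X**2 ↦ -1·16·1·1 = -16
  -3*X*Y ↦ -3·4·4·1 = -48
  3*Y**2 ↦ 3·1·16·1 = 48
  -3*Y*Z ↦ -3·1·4·4 = -48
  -Z**2 ↦ -1·1·1·16 = -16
Sum: F(4, 4, 4) = (-16) + (-48) + (48) + (-48) + (-16) = -80.
Reducing mod 7: -80 ≡ 4 (mod 7).
Since F(a, b, c) ≡ 4 ≠ 0 (mod 7), P does NOT lie on the curve.


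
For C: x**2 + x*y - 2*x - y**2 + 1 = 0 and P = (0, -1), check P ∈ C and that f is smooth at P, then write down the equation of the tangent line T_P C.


Tangent line at P: -3*x + 2*y + 2 = 0.

Step 1: f(0, -1) = 0, so P lies on C.
Step 2: partial derivatives
  f_x(x, y) = 2*x + y - 2, f_y(x, y) = x - 2*y.
  f_x(P) = -3, f_y(P) = 2 (gradient nonzero, so P is smooth).
Step 3: tangent line at P: -3·(x − 0) + 2·(y − -1) = 0.
Expanding: -3*x + 2*y + 2 = 0.


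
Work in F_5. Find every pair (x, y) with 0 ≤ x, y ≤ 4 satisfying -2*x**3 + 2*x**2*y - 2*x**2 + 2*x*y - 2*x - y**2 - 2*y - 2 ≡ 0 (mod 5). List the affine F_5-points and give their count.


Affine F_5-points: {(0, 1), (0, 2), (2, 0), (3, 0), (3, 2), (4, 0), (4, 3)}; count = 7.

For each of the 25 pairs (x, y) ∈ F_5², evaluate f(x, y) mod 5. Record the zeros.
  x = 0: [0↦3, 1↦0, 2↦0, 3↦3, 4↦4]  zeros at y ∈ {1, 2}
  x = 1: [0↦2, 1↦3, 2↦2, 3↦4, 4↦4]  zeros at y ∈ ∅
  x = 2: [0↦0, 1↦4, 2↦1, 3↦1, 4↦4]  zeros at y ∈ {0}
  x = 3: [0↦0, 1↦1, 2↦0, 3↦2, 4↦2]  zeros at y ∈ {0, 2}
  x = 4: [0↦0, 1↦2, 2↦2, 3↦0, 4↦1]  zeros at y ∈ {0, 3}
Collecting zeros: affine points = {(0, 1), (0, 2), (2, 0), (3, 0), (3, 2), (4, 0), (4, 3)}.
Total count |C(F_5)_aff| = 7.


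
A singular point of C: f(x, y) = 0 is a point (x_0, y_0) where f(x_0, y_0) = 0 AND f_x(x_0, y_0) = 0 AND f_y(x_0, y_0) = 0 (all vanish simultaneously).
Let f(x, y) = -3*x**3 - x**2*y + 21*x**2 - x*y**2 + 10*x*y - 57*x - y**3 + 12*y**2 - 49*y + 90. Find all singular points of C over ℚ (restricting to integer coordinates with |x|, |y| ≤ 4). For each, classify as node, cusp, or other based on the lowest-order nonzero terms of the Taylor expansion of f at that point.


Singular points: {(2, 3)}; classification: cusp.

Compute partial derivatives:
  f_x = -9*x**2 - 2*x*y + 42*x - y**2 + 10*y - 57.
  f_y = -x**2 - 2*x*y + 10*x - 3*y**2 + 24*y - 49.
Scan x_0 ∈ {−4, ..., 4}. For each x_0, f_y(x_0, y) is a polynomial in y; find its integer roots y ∈ {−4, ..., 4}, then test f_x and f at those candidates.
  x = -4: f_y(-4, y) = -3*y**2 + 32*y - 105; no integer root y with |y| ≤ 4.
  x = -3: f_y(-3, y) = -3*y**2 + 30*y - 88; no integer root y with |y| ≤ 4.
  x = -2: f_y(-2, y) = -3*y**2 + 28*y - 73; no integer root y with |y| ≤ 4.
  x = -1: f_y(-1, y) = -3*y**2 + 26*y - 60; no integer root y with |y| ≤ 4.
  x = 0: f_y(0, y) = -3*y**2 + 24*y - 49; no integer root y with |y| ≤ 4.
  x = 1: f_y(1, y) = -3*y**2 + 22*y - 40; vanishes at y ∈ {4}. (1, 4): f_x = -8 ≠ 0.
  x = 2: f_y(2, y) = -3*y**2 + 20*y - 33; vanishes at y ∈ {3}. (2, 3): f_x = 0, f = 0 — SINGULAR.
  x = 3: f_y(3, y) = -3*y**2 + 18*y - 28; no integer root y with |y| ≤ 4.
  x = 4: f_y(4, y) = -3*y**2 + 16*y - 25; no integer root y with |y| ≤ 4.
Only singular point on the grid: (2, 3).
Classify: substitute x = 2 + u, y = 3 + v and expand: f = -3*u**3 - u**2*v - u*v**2 - v**3 + v**2.
No constant or linear terms (consistent with a singular point). Quadratic part: v**2. Cubic part: -3*u**3 - u**2*v - u*v**2 - v**3.
The quadratic part v**2 is a perfect square, so there is a single (double) tangent line v = 0, i.e. y = 3. Restricting the cubic part to that line (v = 0) leaves -3*u**3 ≠ 0, so f is not divisible by v and the branch is v² ≈ 3*u**3 to lowest order — this is a cusp.
Classification: cusp.


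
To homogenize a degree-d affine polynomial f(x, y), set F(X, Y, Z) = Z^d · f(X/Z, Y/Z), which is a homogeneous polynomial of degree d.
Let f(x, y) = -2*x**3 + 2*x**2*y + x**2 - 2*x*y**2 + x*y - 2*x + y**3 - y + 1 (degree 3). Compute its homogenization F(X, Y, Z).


F(X, Y, Z) = -2*X**3 + 2*X**2*Y + X**2*Z - 2*X*Y**2 + X*Y*Z - 2*X*Z**2 + Y**3 - Y*Z**2 + Z**3

deg(f) = 3.
Substitute x = X/Z, y = Y/Z into f, then multiply by Z^3.
  monomial -2·x^3·y^0 ↦ -2·X^3·Y^0·Z^0.
  monomial 2·x^2·y^1 ↦ 2·X^2·Y^1·Z^0.
  monomial 1·x^2·y^0 ↦ 1·X^2·Y^0·Z^1.
  monomial -2·x^1·y^2 ↦ -2·X^1·Y^2·Z^0.
  monomial 1·x^1·y^1 ↦ 1·X^1·Y^1·Z^1.
  monomial -2·x^1·y^0 ↦ -2·X^1·Y^0·Z^2.
  monomial 1·x^0·y^3 ↦ 1·X^0·Y^3·Z^0.
  monomial -1·x^0·y^1 ↦ -1·X^0·Y^1·Z^2.
  monomial 1·x^0·y^0 ↦ 1·X^0·Y^0·Z^3.
Collecting: F(X, Y, Z) = -2*X**3 + 2*X**2*Y + X**2*Z - 2*X*Y**2 + X*Y*Z - 2*X*Z**2 + Y**3 - Y*Z**2 + Z**3.


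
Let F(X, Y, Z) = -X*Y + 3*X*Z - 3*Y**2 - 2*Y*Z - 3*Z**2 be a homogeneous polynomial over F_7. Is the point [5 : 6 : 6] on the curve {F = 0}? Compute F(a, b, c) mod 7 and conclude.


F(5,6,6) ≡ 3 (mod 7); P is NOT on the curve.

Evaluate F(5, 6, 6) term-by-term (mod 7).
  -X*Y ↦ -1·5·6·1 = -30
  3*X*Z ↦ 3·5·1·6 = 90
  -3*Y**2 ↦ -3·1·36·1 = -108
  -2*Y*Z ↦ -2·1·6·6 = -72
  -3*Z**2 ↦ -3·1·1·36 = -108
Sum: F(5, 6, 6) = (-30) + (90) + (-108) + (-72) + (-108) = -228.
Reducing mod 7: -228 ≡ 3 (mod 7).
Since F(a, b, c) ≡ 3 ≠ 0 (mod 7), P does NOT lie on the curve.


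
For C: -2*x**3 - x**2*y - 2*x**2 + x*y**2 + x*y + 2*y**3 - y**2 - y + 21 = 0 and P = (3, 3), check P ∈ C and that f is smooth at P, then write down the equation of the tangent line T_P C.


Tangent line at P: -72*x + 59*y + 39 = 0.

Step 1: f(3, 3) = 0, so P lies on C.
Step 2: partial derivatives
  f_x(x, y) = -6*x**2 - 2*x*y - 4*x + y**2 + y, f_y(x, y) = -x**2 + 2*x*y + x + 6*y**2 - 2*y - 1.
  f_x(P) = -72, f_y(P) = 59 (gradient nonzero, so P is smooth).
Step 3: tangent line at P: -72·(x − 3) + 59·(y − 3) = 0.
Expanding: -72*x + 59*y + 39 = 0.


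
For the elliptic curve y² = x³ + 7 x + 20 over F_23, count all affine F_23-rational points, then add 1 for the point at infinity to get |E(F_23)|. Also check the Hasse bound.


Affine points = {(6, 5), (6, 18), (8, 6), (8, 17), (10, 3), (10, 20), (11, 5), (11, 18), (13, 10), (13, 13), (15, 2), (15, 21), (20, 8), (20, 15), (22, 9), (22, 14)}; affine count = 16; |E(F_23)| = 17.

Discriminant check: Δ ∝ 4a³ + 27b² = 4·7³ + 27·20² = 4·343 + 27·400 ≡ 5 (mod 23). Nonzero ⇒ E is nonsingular.
For each x ∈ F_23, compute rhs = x³ + 7·x + 20 mod 23, then count y ∈ F_23 with y² ≡ rhs.
  x = 0: rhs = 20, matching y values: none (0 points).
  x = 1: rhs = 5, matching y values: none (0 points).
  x = 2: rhs = 19, matching y values: none (0 points).
  x = 3: rhs = 22, matching y values: none (0 points).
  x = 4: rhs = 20, matching y values: none (0 points).
  x = 5: rhs = 19, matching y values: none (0 points).
  x = 6: rhs = 2, matching y values: 5, 18 (2 points).
  x = 7: rhs = 21, matching y values: none (0 points).
  x = 8: rhs = 13, matching y values: 6, 17 (2 points).
  x = 9: rhs = 7, matching y values: none (0 points).
  x = 10: rhs = 9, matching y values: 3, 20 (2 points).
  x = 11: rhs = 2, matching y values: 5, 18 (2 points).
  x = 12: rhs = 15, matching y values: none (0 points).
  x = 13: rhs = 8, matching y values: 10, 13 (2 points).
  x = 14: rhs = 10, matching y values: none (0 points).
  x = 15: rhs = 4, matching y values: 2, 21 (2 points).
  x = 16: rhs = 19, matching y values: none (0 points).
  x = 17: rhs = 15, matching y values: none (0 points).
  x = 18: rhs = 21, matching y values: none (0 points).
  x = 19: rhs = 20, matching y values: none (0 points).
  x = 20: rhs = 18, matching y values: 8, 15 (2 points).
  x = 21: rhs = 21, matching y values: none (0 points).
  x = 22: rhs = 12, matching y values: 9, 14 (2 points).
Total affine count: 16.
Full point count |E(F_23)| = 16 + 1 = 17.
Hasse bound: |17 − (23+1)| = |-7| = 7 ≤ 2√23 ≈ 9.5917 ✓.


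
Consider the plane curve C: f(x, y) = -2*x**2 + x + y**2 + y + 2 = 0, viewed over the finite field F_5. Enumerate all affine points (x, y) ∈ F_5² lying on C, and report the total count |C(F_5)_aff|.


Affine F_5-points: {(4, 2)}; count = 1.

For each of the 25 pairs (x, y) ∈ F_5², evaluate f(x, y) mod 5. Record the zeros.
  x = 0: [0↦2, 1↦4, 2↦3, 3↦4, 4↦2]  zeros at y ∈ ∅
  x = 1: [0↦1, 1↦3, 2↦2, 3↦3, 4↦1]  zeros at y ∈ ∅
  x = 2: [0↦1, 1↦3, 2↦2, 3↦3, 4↦1]  zeros at y ∈ ∅
  x = 3: [0↦2, 1↦4, 2↦3, 3↦4, 4↦2]  zeros at y ∈ ∅
  x = 4: [0↦4, 1↦1, 2↦0, 3↦1, 4↦4]  zeros at y ∈ {2}
Collecting zeros: affine points = {(4, 2)}.
Total count |C(F_5)_aff| = 1.


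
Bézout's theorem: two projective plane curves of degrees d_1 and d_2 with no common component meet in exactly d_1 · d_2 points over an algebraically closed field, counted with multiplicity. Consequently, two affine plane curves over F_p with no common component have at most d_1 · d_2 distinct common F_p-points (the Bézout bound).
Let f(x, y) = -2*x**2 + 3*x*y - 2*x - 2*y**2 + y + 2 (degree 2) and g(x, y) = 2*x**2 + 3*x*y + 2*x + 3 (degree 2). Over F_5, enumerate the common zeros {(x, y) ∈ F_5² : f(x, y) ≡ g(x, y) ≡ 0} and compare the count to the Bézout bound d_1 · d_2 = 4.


Common zeros: {(1, 1), (2, 0), (3, 2)}; count = 3; Bézout bound = 4.

deg(f) = 2, deg(g) = 2, so Bézout bound = 4.
Scan x ∈ F_5. For each x, list the y ∈ F_5 with f(x, y) ≡ 0 and those with g(x, y) ≡ 0 (mod 5); the common zeros in that column are the intersection.
  x = 0: f ≡ 0 at y ∈ ∅; g ≡ 0 at y ∈ ∅; common: ∅.
  x = 1: f ≡ 0 at y ∈ {1}; g ≡ 0 at y ∈ {1}; common: {1}.
  x = 2: f ≡ 0 at y ∈ {0, 1}; g ≡ 0 at y ∈ {0}; common: {0}.
  x = 3: f ≡ 0 at y ∈ {2, 3}; g ≡ 0 at y ∈ {2}; common: {2}.
  x = 4: f ≡ 0 at y ∈ {2}; g ≡ 0 at y ∈ {1}; common: ∅.
Collecting: common zeros = {(1, 1), (2, 0), (3, 2)}, so the count is 3.
Comparison with the Bézout bound: 3 ≤ 4 = deg(f)·deg(g), as expected for curves with no common component (the affine F_5-count falls short of the bound because intersections may lie at infinity, over extension fields, or carry multiplicity).


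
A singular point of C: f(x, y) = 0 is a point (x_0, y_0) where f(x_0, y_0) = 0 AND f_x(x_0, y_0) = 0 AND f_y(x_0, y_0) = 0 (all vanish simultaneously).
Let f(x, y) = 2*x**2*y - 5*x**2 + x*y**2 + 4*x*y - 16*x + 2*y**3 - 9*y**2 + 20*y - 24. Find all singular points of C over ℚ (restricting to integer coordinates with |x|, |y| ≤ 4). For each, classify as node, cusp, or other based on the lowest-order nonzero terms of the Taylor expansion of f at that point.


Singular points: {(-2, 2)}; classification: node.

Compute partial derivatives:
  f_x = 4*x*y - 10*x + y**2 + 4*y - 16.
  f_y = 2*x**2 + 2*x*y + 4*x + 6*y**2 - 18*y + 20.
Scan x_0 ∈ {−4, ..., 4}. For each x_0, f_y(x_0, y) is a polynomial in y; find its integer roots y ∈ {−4, ..., 4}, then test f_x and f at those candidates.
  x = -4: f_y(-4, y) = 6*y**2 - 26*y + 36; no integer root y with |y| ≤ 4.
  x = -3: f_y(-3, y) = 6*y**2 - 24*y + 26; no integer root y with |y| ≤ 4.
  x = -2: f_y(-2, y) = 6*y**2 - 22*y + 20; vanishes at y ∈ {2}. (-2, 2): f_x = 0, f = 0 — SINGULAR.
  x = -1: f_y(-1, y) = 6*y**2 - 20*y + 18; no integer root y with |y| ≤ 4.
  x = 0: f_y(0, y) = 6*y**2 - 18*y + 20; no integer root y with |y| ≤ 4.
  x = 1: f_y(1, y) = 6*y**2 - 16*y + 26; no integer root y with |y| ≤ 4.
  x = 2: f_y(2, y) = 6*y**2 - 14*y + 36; no integer root y with |y| ≤ 4.
  x = 3: f_y(3, y) = 6*y**2 - 12*y + 50; no integer root y with |y| ≤ 4.
  x = 4: f_y(4, y) = 6*y**2 - 10*y + 68; no integer root y with |y| ≤ 4.
Only singular point on the grid: (-2, 2).
Classify: substitute x = -2 + u, y = 2 + v and expand: f = 2*u**2*v - u**2 + u*v**2 + 2*v**3 + v**2.
No constant or linear terms (consistent with a singular point). Quadratic part: -u**2 + v**2. Cubic part: 2*u**2*v + u*v**2 + 2*v**3.
The quadratic part v**2 - u**2 = (v − u)(v + u) splits into two distinct linear factors, so there are two distinct tangent lines y − 2 = ±(x − -2) — this is a node (ordinary double point).
Classification: node.


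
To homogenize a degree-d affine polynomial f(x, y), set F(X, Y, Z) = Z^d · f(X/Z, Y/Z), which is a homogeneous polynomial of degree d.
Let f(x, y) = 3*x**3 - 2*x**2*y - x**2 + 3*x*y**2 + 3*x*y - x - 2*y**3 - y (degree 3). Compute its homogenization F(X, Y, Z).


F(X, Y, Z) = 3*X**3 - 2*X**2*Y - X**2*Z + 3*X*Y**2 + 3*X*Y*Z - X*Z**2 - 2*Y**3 - Y*Z**2

deg(f) = 3.
Substitute x = X/Z, y = Y/Z into f, then multiply by Z^3.
  monomial 3·x^3·y^0 ↦ 3·X^3·Y^0·Z^0.
  monomial -2·x^2·y^1 ↦ -2·X^2·Y^1·Z^0.
  monomial -1·x^2·y^0 ↦ -1·X^2·Y^0·Z^1.
  monomial 3·x^1·y^2 ↦ 3·X^1·Y^2·Z^0.
  monomial 3·x^1·y^1 ↦ 3·X^1·Y^1·Z^1.
  monomial -1·x^1·y^0 ↦ -1·X^1·Y^0·Z^2.
  monomial -2·x^0·y^3 ↦ -2·X^0·Y^3·Z^0.
  monomial -1·x^0·y^1 ↦ -1·X^0·Y^1·Z^2.
Collecting: F(X, Y, Z) = 3*X**3 - 2*X**2*Y - X**2*Z + 3*X*Y**2 + 3*X*Y*Z - X*Z**2 - 2*Y**3 - Y*Z**2.


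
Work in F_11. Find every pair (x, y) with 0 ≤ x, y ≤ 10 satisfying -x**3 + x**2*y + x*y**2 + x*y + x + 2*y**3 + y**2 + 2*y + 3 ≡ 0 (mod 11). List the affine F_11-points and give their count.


Affine F_11-points: {(0, 10), (1, 1), (3, 10), (4, 8), (5, 1), (6, 1), (6, 4), (6, 8), (7, 3), (7, 5), (7, 10), (8, 7), (9, 3), (9, 6), (9, 8)}; count = 15.

For each of the 121 pairs (x, y) ∈ F_11², evaluate f(x, y) mod 11. Record the zeros.
  x = 0: [0↦3, 1↦8, 2↦5, 3↦6, 4↦1, 5↦2, 6↦10, 7↦4, 8↦7, 9↦9, 10↦0]  zeros at y ∈ {10}
  x = 1: [0↦3, 1↦0, 2↦2, 3↦10, 4↦3, 5↦4, 6↦3, 7↦1, 8↦10, 9↦9, 10↦10]  zeros at y ∈ {1}
  x = 2: [0↦8, 1↦10, 2↦8, 3↦3, 4↦7, 5↦10, 6↦2, 7↦6, 8↦1, 9↦10, 10↦1]  zeros at y ∈ ∅
  x = 3: [0↦1, 1↦10, 2↦6, 3↦1, 4↦7, 5↦3, 6↦1, 7↦2, 8↦7, 9↦6, 10↦0]  zeros at y ∈ {10}
  x = 4: [0↦9, 1↦5, 2↦1, 3↦9, 4↦8, 5↦10, 6↦5, 7↦5, 8↦0, 9↦2, 10↦1]  zeros at y ∈ {8}
  x = 5: [0↦4, 1↦0, 2↦9, 3↦10, 4↦4, 5↦3, 6↦8, 7↦9, 8↦7, 9↦3, 10↦9]  zeros at y ∈ {1}
  x = 6: [0↦2, 1↦0, 2↦2, 3↦9, 4↦0, 5↦9, 6↦4, 7↦8, 8↦0, 9↦3, 10↦7]  zeros at y ∈ {1, 4, 8}
  x = 7: [0↦8, 1↦10, 2↦7, 3↦0, 4↦1, 5↦0, 6↦9, 7↦7, 8↦6, 9↦7, 10↦0]  zeros at y ∈ {3, 5, 10}
  x = 8: [0↦5, 1↦2, 2↦7, 3↦10, 4↦1, 5↦3, 6↦6, 7↦0, 8↦8, 9↦9, 10↦4]  zeros at y ∈ {7}
  x = 9: [0↦9, 1↦3, 2↦7, 3↦0, 4↦5, 5↦1, 6↦0, 7↦3, 8↦0, 9↦3, 10↦2]  zeros at y ∈ {3, 6, 8}
  x = 10: [0↦3, 1↦7, 2↦1, 3↦8, 4↦7, 5↦10, 6↦7, 7↦10, 8↦9, 9↦5, 10↦10]  zeros at y ∈ ∅
Collecting zeros: affine points = {(0, 10), (1, 1), (3, 10), (4, 8), (5, 1), (6, 1), (6, 4), (6, 8), (7, 3), (7, 5), (7, 10), (8, 7), (9, 3), (9, 6), (9, 8)}.
Total count |C(F_11)_aff| = 15.


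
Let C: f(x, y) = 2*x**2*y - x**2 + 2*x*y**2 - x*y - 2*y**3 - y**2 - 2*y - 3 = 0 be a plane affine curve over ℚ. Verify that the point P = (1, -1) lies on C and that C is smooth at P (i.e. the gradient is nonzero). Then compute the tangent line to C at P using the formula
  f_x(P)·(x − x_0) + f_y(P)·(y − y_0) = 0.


Tangent line at P: -3*x - 9*y - 6 = 0.

Step 1: f(1, -1) = 0, so P lies on C.
Step 2: partial derivatives
  f_x(x, y) = 4*x*y - 2*x + 2*y**2 - y, f_y(x, y) = 2*x**2 + 4*x*y - x - 6*y**2 - 2*y - 2.
  f_x(P) = -3, f_y(P) = -9 (gradient nonzero, so P is smooth).
Step 3: tangent line at P: -3·(x − 1) + -9·(y − -1) = 0.
Expanding: -3*x - 9*y - 6 = 0.


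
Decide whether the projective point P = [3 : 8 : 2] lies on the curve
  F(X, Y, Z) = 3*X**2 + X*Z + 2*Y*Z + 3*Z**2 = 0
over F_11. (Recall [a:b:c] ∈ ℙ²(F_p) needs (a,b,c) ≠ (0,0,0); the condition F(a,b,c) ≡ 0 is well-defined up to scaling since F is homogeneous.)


F(3,8,2) ≡ 0 (mod 11); P is on the curve.

Evaluate F(3, 8, 2) term-by-term (mod 11).
  3*X**2 ↦ 3·9·1·1 = 27
  X*Z ↦ 1·3·1·2 = 6
  2*Y*Z ↦ 2·1·8·2 = 32
  3*Z**2 ↦ 3·1·1·4 = 12
Sum: F(3, 8, 2) = (27) + (6) + (32) + (12) = 77.
Reducing mod 11: 77 ≡ 0 (mod 11).
Since F(a, b, c) ≡ 0 (mod 11), P lies on the curve.


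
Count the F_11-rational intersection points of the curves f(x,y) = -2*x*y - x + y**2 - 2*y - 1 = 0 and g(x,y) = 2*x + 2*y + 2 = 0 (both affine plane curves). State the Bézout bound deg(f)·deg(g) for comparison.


Common zeros: {(3, 7), (10, 0)}; count = 2; Bézout bound = 2.

deg(f) = 2, deg(g) = 1, so Bézout bound = 2.
Scan x ∈ F_11. For each x, list the y ∈ F_11 with f(x, y) ≡ 0 and those with g(x, y) ≡ 0 (mod 11); the common zeros in that column are the intersection.
  x = 0: f ≡ 0 at y ∈ ∅; g ≡ 0 at y ∈ {10}; common: ∅.
  x = 1: f ≡ 0 at y ∈ ∅; g ≡ 0 at y ∈ {9}; common: ∅.
  x = 2: f ≡ 0 at y ∈ {2, 4}; g ≡ 0 at y ∈ {8}; common: ∅.
  x = 3: f ≡ 0 at y ∈ {1, 7}; g ≡ 0 at y ∈ {7}; common: {7}.
  x = 4: f ≡ 0 at y ∈ ∅; g ≡ 0 at y ∈ {6}; common: ∅.
  x = 5: f ≡ 0 at y ∈ {3, 9}; g ≡ 0 at y ∈ {5}; common: ∅.
  x = 6: f ≡ 0 at y ∈ {6, 8}; g ≡ 0 at y ∈ {4}; common: ∅.
  x = 7: f ≡ 0 at y ∈ ∅; g ≡ 0 at y ∈ {3}; common: ∅.
  x = 8: f ≡ 0 at y ∈ ∅; g ≡ 0 at y ∈ {2}; common: ∅.
  x = 9: f ≡ 0 at y ∈ {10}; g ≡ 0 at y ∈ {1}; common: ∅.
  x = 10: f ≡ 0 at y ∈ {0}; g ≡ 0 at y ∈ {0}; common: {0}.
Collecting: common zeros = {(3, 7), (10, 0)}, so the count is 2.
Comparison with the Bézout bound: 2 ≤ 2 = deg(f)·deg(g), as expected for curves with no common component (the bound is attained).


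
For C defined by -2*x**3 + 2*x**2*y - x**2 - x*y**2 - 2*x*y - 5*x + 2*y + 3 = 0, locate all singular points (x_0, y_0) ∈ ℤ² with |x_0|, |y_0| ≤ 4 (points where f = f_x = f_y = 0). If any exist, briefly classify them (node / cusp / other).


Singular points: {(-1, -3)}; classification: node.

Compute partial derivatives:
  f_x = -6*x**2 + 4*x*y - 2*x - y**2 - 2*y - 5.
  f_y = 2*x**2 - 2*x*y - 2*x + 2.
Scan x_0 ∈ {−4, ..., 4}. For each x_0, f_y(x_0, y) is a polynomial in y; find its integer roots y ∈ {−4, ..., 4}, then test f_x and f at those candidates.
  x = -4: f_y(-4, y) = 8*y + 42; no integer root y with |y| ≤ 4.
  x = -3: f_y(-3, y) = 6*y + 26; no integer root y with |y| ≤ 4.
  x = -2: f_y(-2, y) = 4*y + 14; no integer root y with |y| ≤ 4.
  x = -1: f_y(-1, y) = 2*y + 6; vanishes at y ∈ {-3}. (-1, -3): f_x = 0, f = 0 — SINGULAR.
  x = 0: f_y(0, y) = 2; no integer root y with |y| ≤ 4.
  x = 1: f_y(1, y) = 2 - 2*y; vanishes at y ∈ {1}. (1, 1): f_x = -12 ≠ 0.
  x = 2: f_y(2, y) = 6 - 4*y; no integer root y with |y| ≤ 4.
  x = 3: f_y(3, y) = 14 - 6*y; no integer root y with |y| ≤ 4.
  x = 4: f_y(4, y) = 26 - 8*y; no integer root y with |y| ≤ 4.
Only singular point on the grid: (-1, -3).
Classify: substitute x = -1 + u, y = -3 + v and expand: f = -2*u**3 + 2*u**2*v - u**2 - u*v**2 + v**2.
No constant or linear terms (consistent with a singular point). Quadratic part: -u**2 + v**2. Cubic part: -2*u**3 + 2*u**2*v - u*v**2.
The quadratic part v**2 - u**2 = (v − u)(v + u) splits into two distinct linear factors, so there are two distinct tangent lines y − -3 = ±(x − -1) — this is a node (ordinary double point).
Classification: node.


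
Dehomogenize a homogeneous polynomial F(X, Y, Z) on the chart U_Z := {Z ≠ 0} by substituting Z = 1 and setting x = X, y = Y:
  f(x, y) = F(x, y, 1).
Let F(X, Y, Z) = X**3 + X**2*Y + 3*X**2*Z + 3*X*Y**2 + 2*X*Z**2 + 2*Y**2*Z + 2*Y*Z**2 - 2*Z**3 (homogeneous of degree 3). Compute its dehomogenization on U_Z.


f(x, y) = x**3 + x**2*y + 3*x**2 + 3*x*y**2 + 2*x + 2*y**2 + 2*y - 2

On U_Z we set Z = 1. Each monomial c·X^i·Y^j·Z^k in F becomes c·x^i·y^j·1^k = c·x^i·y^j.
Substituting Z = 1: F(X, Y, 1) = x**3 + x**2*y + 3*x**2 + 3*x*y**2 + 2*x + 2*y**2 + 2*y - 2.
Note: deg(f) ≤ deg(F) = 3; strict inequality happens when F is divisible by Z (lost terms).


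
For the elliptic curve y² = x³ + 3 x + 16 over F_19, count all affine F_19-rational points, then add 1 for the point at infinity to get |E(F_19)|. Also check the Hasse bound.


Affine points = {(0, 4), (0, 15), (1, 1), (1, 18), (2, 7), (2, 12), (4, 4), (4, 15), (5, 2), (5, 17), (7, 0), (8, 1), (8, 18), (10, 1), (10, 18), (14, 3), (14, 16), (15, 4), (15, 15)}; affine count = 19; |E(F_19)| = 20.

Discriminant check: Δ ∝ 4a³ + 27b² = 4·3³ + 27·16² = 4·27 + 27·256 ≡ 9 (mod 19). Nonzero ⇒ E is nonsingular.
For each x ∈ F_19, compute rhs = x³ + 3·x + 16 mod 19, then count y ∈ F_19 with y² ≡ rhs.
  x = 0: rhs = 16, matching y values: 4, 15 (2 points).
  x = 1: rhs = 1, matching y values: 1, 18 (2 points).
  x = 2: rhs = 11, matching y values: 7, 12 (2 points).
  x = 3: rhs = 14, matching y values: none (0 points).
  x = 4: rhs = 16, matching y values: 4, 15 (2 points).
  x = 5: rhs = 4, matching y values: 2, 17 (2 points).
  x = 6: rhs = 3, matching y values: none (0 points).
  x = 7: rhs = 0, matching y values: 0 (1 points).
  x = 8: rhs = 1, matching y values: 1, 18 (2 points).
  x = 9: rhs = 12, matching y values: none (0 points).
  x = 10: rhs = 1, matching y values: 1, 18 (2 points).
  x = 11: rhs = 12, matching y values: none (0 points).
  x = 12: rhs = 13, matching y values: none (0 points).
  x = 13: rhs = 10, matching y values: none (0 points).
  x = 14: rhs = 9, matching y values: 3, 16 (2 points).
  x = 15: rhs = 16, matching y values: 4, 15 (2 points).
  x = 16: rhs = 18, matching y values: none (0 points).
  x = 17: rhs = 2, matching y values: none (0 points).
  x = 18: rhs = 12, matching y values: none (0 points).
Total affine count: 19.
Full point count |E(F_19)| = 19 + 1 = 20.
Hasse bound: |20 − (19+1)| = |0| = 0 ≤ 2√19 ≈ 8.7178 ✓.


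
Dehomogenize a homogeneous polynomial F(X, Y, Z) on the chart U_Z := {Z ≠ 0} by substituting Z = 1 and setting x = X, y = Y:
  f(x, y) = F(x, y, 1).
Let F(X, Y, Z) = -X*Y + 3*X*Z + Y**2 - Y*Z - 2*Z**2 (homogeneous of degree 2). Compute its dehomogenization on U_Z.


f(x, y) = -x*y + 3*x + y**2 - y - 2

On U_Z we set Z = 1. Each monomial c·X^i·Y^j·Z^k in F becomes c·x^i·y^j·1^k = c·x^i·y^j.
Substituting Z = 1: F(X, Y, 1) = -x*y + 3*x + y**2 - y - 2.
Note: deg(f) ≤ deg(F) = 2; strict inequality happens when F is divisible by Z (lost terms).


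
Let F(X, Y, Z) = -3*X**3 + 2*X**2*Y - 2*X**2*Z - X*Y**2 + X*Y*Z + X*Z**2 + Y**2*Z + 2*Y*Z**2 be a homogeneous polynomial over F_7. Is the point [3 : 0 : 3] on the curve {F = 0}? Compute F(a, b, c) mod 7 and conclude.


F(3,0,3) ≡ 4 (mod 7); P is NOT on the curve.

Evaluate F(3, 0, 3) term-by-term (mod 7).
  -3*X**3 ↦ -3·27·1·1 = -81
  2*X**2*Y ↦ 2·9·0·1 = 0
  -2*X**2*Z ↦ -2·9·1·3 = -54
  -X*Y**2 ↦ -1·3·0·1 = 0
  X*Y*Z ↦ 1·3·0·3 = 0
  X*Z**2 ↦ 1·3·1·9 = 27
  Y**2*Z ↦ 1·1·0·3 = 0
  2*Y*Z**2 ↦ 2·1·0·9 = 0
Sum: F(3, 0, 3) = (-81) + (0) + (-54) + (0) + (0) + (27) + (0) + (0) = -108.
Reducing mod 7: -108 ≡ 4 (mod 7).
Since F(a, b, c) ≡ 4 ≠ 0 (mod 7), P does NOT lie on the curve.


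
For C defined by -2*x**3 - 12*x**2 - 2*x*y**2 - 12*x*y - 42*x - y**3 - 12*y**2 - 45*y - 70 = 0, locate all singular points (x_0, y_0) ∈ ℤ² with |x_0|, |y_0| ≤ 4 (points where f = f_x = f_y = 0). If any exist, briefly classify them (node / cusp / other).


Singular points: {(-2, -3)}; classification: cusp.

Compute partial derivatives:
  f_x = -6*x**2 - 24*x - 2*y**2 - 12*y - 42.
  f_y = -4*x*y - 12*x - 3*y**2 - 24*y - 45.
Scan x_0 ∈ {−4, ..., 4}. For each x_0, f_y(x_0, y) is a polynomial in y; find its integer roots y ∈ {−4, ..., 4}, then test f_x and f at those candidates.
  x = -4: f_y(-4, y) = -3*y**2 - 8*y + 3; vanishes at y ∈ {-3}. (-4, -3): f_x = -24 ≠ 0.
  x = -3: f_y(-3, y) = -3*y**2 - 12*y - 9; vanishes at y ∈ {-3, -1}. (-3, -3): f_x = -6 ≠ 0; (-3, -1): f_x = -14 ≠ 0.
  x = -2: f_y(-2, y) = -3*y**2 - 16*y - 21; vanishes at y ∈ {-3}. (-2, -3): f_x = 0, f = 0 — SINGULAR.
  x = -1: f_y(-1, y) = -3*y**2 - 20*y - 33; vanishes at y ∈ {-3}. (-1, -3): f_x = -6 ≠ 0.
  x = 0: f_y(0, y) = -3*y**2 - 24*y - 45; vanishes at y ∈ {-3}. (0, -3): f_x = -24 ≠ 0.
  x = 1: f_y(1, y) = -3*y**2 - 28*y - 57; vanishes at y ∈ {-3}. (1, -3): f_x = -54 ≠ 0.
  x = 2: f_y(2, y) = -3*y**2 - 32*y - 69; vanishes at y ∈ {-3}. (2, -3): f_x = -96 ≠ 0.
  x = 3: f_y(3, y) = -3*y**2 - 36*y - 81; vanishes at y ∈ {-3}. (3, -3): f_x = -150 ≠ 0.
  x = 4: f_y(4, y) = -3*y**2 - 40*y - 93; vanishes at y ∈ {-3}. (4, -3): f_x = -216 ≠ 0.
Only singular point on the grid: (-2, -3).
Classify: substitute x = -2 + u, y = -3 + v and expand: f = -2*u**3 - 2*u*v**2 - v**3 + v**2.
No constant or linear terms (consistent with a singular point). Quadratic part: v**2. Cubic part: -2*u**3 - 2*u*v**2 - v**3.
The quadratic part v**2 is a perfect square, so there is a single (double) tangent line v = 0, i.e. y = -3. Restricting the cubic part to that line (v = 0) leaves -2*u**3 ≠ 0, so f is not divisible by v and the branch is v² ≈ 2*u**3 to lowest order — this is a cusp.
Classification: cusp.


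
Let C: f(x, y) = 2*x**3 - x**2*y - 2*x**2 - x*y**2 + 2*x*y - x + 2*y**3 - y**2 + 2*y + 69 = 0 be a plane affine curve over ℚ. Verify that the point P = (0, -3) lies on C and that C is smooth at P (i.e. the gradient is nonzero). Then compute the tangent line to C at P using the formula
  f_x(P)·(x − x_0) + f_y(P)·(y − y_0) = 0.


Tangent line at P: -16*x + 62*y + 186 = 0.

Step 1: f(0, -3) = 0, so P lies on C.
Step 2: partial derivatives
  f_x(x, y) = 6*x**2 - 2*x*y - 4*x - y**2 + 2*y - 1, f_y(x, y) = -x**2 - 2*x*y + 2*x + 6*y**2 - 2*y + 2.
  f_x(P) = -16, f_y(P) = 62 (gradient nonzero, so P is smooth).
Step 3: tangent line at P: -16·(x − 0) + 62·(y − -3) = 0.
Expanding: -16*x + 62*y + 186 = 0.


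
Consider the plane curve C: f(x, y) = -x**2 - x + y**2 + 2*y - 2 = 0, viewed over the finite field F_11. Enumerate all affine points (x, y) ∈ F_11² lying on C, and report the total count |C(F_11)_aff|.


Affine F_11-points: {(0, 4), (0, 5), (1, 3), (1, 6), (2, 2), (2, 7), (3, 1), (3, 8), (4, 0), (4, 9), (5, 10), (6, 0), (6, 9), (7, 1), (7, 8), (8, 2), (8, 7), (9, 3), (9, 6), (10, 4), (10, 5)}; count = 21.

For each of the 121 pairs (x, y) ∈ F_11², evaluate f(x, y) mod 11. Record the zeros.
  x = 0: [0↦9, 1↦1, 2↦6, 3↦2, 4↦0, 5↦0, 6↦2, 7↦6, 8↦1, 9↦9, 10↦8]  zeros at y ∈ {4, 5}
  x = 1: [0↦7, 1↦10, 2↦4, 3↦0, 4↦9, 5↦9, 6↦0, 7↦4, 8↦10, 9↦7, 10↦6]  zeros at y ∈ {3, 6}
  x = 2: [0↦3, 1↦6, 2↦0, 3↦7, 4↦5, 5↦5, 6↦7, 7↦0, 8↦6, 9↦3, 10↦2]  zeros at y ∈ {2, 7}
  x = 3: [0↦8, 1↦0, 2↦5, 3↦1, 4↦10, 5↦10, 6↦1, 7↦5, 8↦0, 9↦8, 10↦7]  zeros at y ∈ {1, 8}
  x = 4: [0↦0, 1↦3, 2↦8, 3↦4, 4↦2, 5↦2, 6↦4, 7↦8, 8↦3, 9↦0, 10↦10]  zeros at y ∈ {0, 9}
  x = 5: [0↦1, 1↦4, 2↦9, 3↦5, 4↦3, 5↦3, 6↦5, 7↦9, 8↦4, 9↦1, 10↦0]  zeros at y ∈ {10}
  x = 6: [0↦0, 1↦3, 2↦8, 3↦4, 4↦2, 5↦2, 6↦4, 7↦8, 8↦3, 9↦0, 10↦10]  zeros at y ∈ {0, 9}
  x = 7: [0↦8, 1↦0, 2↦5, 3↦1, 4↦10, 5↦10, 6↦1, 7↦5, 8↦0, 9↦8, 10↦7]  zeros at y ∈ {1, 8}
  x = 8: [0↦3, 1↦6, 2↦0, 3↦7, 4↦5, 5↦5, 6↦7, 7↦0, 8↦6, 9↦3, 10↦2]  zeros at y ∈ {2, 7}
  x = 9: [0↦7, 1↦10, 2↦4, 3↦0, 4↦9, 5↦9, 6↦0, 7↦4, 8↦10, 9↦7, 10↦6]  zeros at y ∈ {3, 6}
  x = 10: [0↦9, 1↦1, 2↦6, 3↦2, 4↦0, 5↦0, 6↦2, 7↦6, 8↦1, 9↦9, 10↦8]  zeros at y ∈ {4, 5}
Collecting zeros: affine points = {(0, 4), (0, 5), (1, 3), (1, 6), (2, 2), (2, 7), (3, 1), (3, 8), (4, 0), (4, 9), (5, 10), (6, 0), (6, 9), (7, 1), (7, 8), (8, 2), (8, 7), (9, 3), (9, 6), (10, 4), (10, 5)}.
Total count |C(F_11)_aff| = 21.


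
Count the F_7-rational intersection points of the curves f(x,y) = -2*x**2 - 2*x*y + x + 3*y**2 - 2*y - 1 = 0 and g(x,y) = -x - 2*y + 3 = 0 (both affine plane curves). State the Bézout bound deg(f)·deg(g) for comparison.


Common zeros: ∅; count = 0; Bézout bound = 2.

deg(f) = 2, deg(g) = 1, so Bézout bound = 2.
Scan x ∈ F_7. For each x, list the y ∈ F_7 with f(x, y) ≡ 0 and those with g(x, y) ≡ 0 (mod 7); the common zeros in that column are the intersection.
  x = 0: f ≡ 0 at y ∈ {1, 2}; g ≡ 0 at y ∈ {5}; common: ∅.
  x = 1: f ≡ 0 at y ∈ ∅; g ≡ 0 at y ∈ {1}; common: ∅.
  x = 2: f ≡ 0 at y ∈ {0, 2}; g ≡ 0 at y ∈ {4}; common: ∅.
  x = 3: f ≡ 0 at y ∈ {1, 4}; g ≡ 0 at y ∈ {0}; common: ∅.
  x = 4: f ≡ 0 at y ∈ {4}; g ≡ 0 at y ∈ {3}; common: ∅.
  x = 5: f ≡ 0 at y ∈ ∅; g ≡ 0 at y ∈ {6}; common: ∅.
  x = 6: f ≡ 0 at y ∈ ∅; g ≡ 0 at y ∈ {2}; common: ∅.
Collecting: common zeros = ∅, so the count is 0.
Comparison with the Bézout bound: 0 ≤ 2 = deg(f)·deg(g), as expected for curves with no common component (the affine F_7-count falls short of the bound because intersections may lie at infinity, over extension fields, or carry multiplicity).


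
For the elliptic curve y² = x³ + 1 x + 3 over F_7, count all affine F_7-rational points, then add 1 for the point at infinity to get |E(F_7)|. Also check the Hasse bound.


Affine points = {(4, 1), (4, 6), (5, 0), (6, 1), (6, 6)}; affine count = 5; |E(F_7)| = 6.

Discriminant check: Δ ∝ 4a³ + 27b² = 4·1³ + 27·3² = 4·1 + 27·9 ≡ 2 (mod 7). Nonzero ⇒ E is nonsingular.
For each x ∈ F_7, compute rhs = x³ + 1·x + 3 mod 7, then count y ∈ F_7 with y² ≡ rhs.
  x = 0: rhs = 3, matching y values: none (0 points).
  x = 1: rhs = 5, matching y values: none (0 points).
  x = 2: rhs = 6, matching y values: none (0 points).
  x = 3: rhs = 5, matching y values: none (0 points).
  x = 4: rhs = 1, matching y values: 1, 6 (2 points).
  x = 5: rhs = 0, matching y values: 0 (1 points).
  x = 6: rhs = 1, matching y values: 1, 6 (2 points).
Total affine count: 5.
Full point count |E(F_7)| = 5 + 1 = 6.
Hasse bound: |6 − (7+1)| = |-2| = 2 ≤ 2√7 ≈ 5.2915 ✓.
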